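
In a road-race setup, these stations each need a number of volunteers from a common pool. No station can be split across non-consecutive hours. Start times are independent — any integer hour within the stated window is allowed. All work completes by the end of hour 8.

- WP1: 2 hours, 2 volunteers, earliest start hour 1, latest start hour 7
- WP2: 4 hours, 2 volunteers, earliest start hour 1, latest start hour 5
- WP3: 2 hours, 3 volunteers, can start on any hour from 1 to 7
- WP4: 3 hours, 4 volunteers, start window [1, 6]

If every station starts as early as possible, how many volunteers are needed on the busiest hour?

Early-start schedule: WP1@1, WP2@1, WP3@1, WP4@1.
Load per hour: hour 1: 11, hour 2: 11, hour 3: 6, hour 4: 2, hour 5: 0, hour 6: 0, hour 7: 0, hour 8: 0.
Peak is 11.

11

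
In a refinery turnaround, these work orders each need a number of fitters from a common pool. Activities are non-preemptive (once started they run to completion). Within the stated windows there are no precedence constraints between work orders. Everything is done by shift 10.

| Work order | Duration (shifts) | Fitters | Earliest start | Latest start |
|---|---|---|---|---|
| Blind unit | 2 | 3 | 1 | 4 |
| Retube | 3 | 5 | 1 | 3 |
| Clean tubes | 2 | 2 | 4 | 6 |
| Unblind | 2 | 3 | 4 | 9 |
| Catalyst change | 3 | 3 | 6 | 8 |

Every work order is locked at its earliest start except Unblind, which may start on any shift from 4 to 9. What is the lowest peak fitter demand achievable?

Unblind@4: s1:8  s2:8  s3:5  s4:5  s5:5  s6:3  s7:3  s8:3  s9:0  s10:0 → peak 8
Unblind@5: s1:8  s2:8  s3:5  s4:2  s5:5  s6:6  s7:3  s8:3  s9:0  s10:0 → peak 8
Unblind@6: s1:8  s2:8  s3:5  s4:2  s5:2  s6:6  s7:6  s8:3  s9:0  s10:0 → peak 8
Unblind@7: s1:8  s2:8  s3:5  s4:2  s5:2  s6:3  s7:6  s8:6  s9:0  s10:0 → peak 8
Unblind@8: s1:8  s2:8  s3:5  s4:2  s5:2  s6:3  s7:3  s8:6  s9:3  s10:0 → peak 8
Unblind@9: s1:8  s2:8  s3:5  s4:2  s5:2  s6:3  s7:3  s8:3  s9:3  s10:3 → peak 8
Best is Unblind@4, peak 8.

8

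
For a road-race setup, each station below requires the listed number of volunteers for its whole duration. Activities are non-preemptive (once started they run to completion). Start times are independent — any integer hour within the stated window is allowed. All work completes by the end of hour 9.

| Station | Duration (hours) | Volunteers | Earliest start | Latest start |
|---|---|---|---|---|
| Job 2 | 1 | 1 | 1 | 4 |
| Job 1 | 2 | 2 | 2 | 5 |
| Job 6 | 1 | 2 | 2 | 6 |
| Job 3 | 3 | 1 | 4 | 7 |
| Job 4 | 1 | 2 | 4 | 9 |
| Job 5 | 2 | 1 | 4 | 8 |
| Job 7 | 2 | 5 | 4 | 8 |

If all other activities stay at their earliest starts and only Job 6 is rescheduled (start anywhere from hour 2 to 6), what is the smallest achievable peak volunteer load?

Job 6@2: h1:1  h2:4  h3:2  h4:9  h5:7  h6:1  h7:0  h8:0  h9:0 → peak 9
Job 6@3: h1:1  h2:2  h3:4  h4:9  h5:7  h6:1  h7:0  h8:0  h9:0 → peak 9
Job 6@4: h1:1  h2:2  h3:2  h4:11  h5:7  h6:1  h7:0  h8:0  h9:0 → peak 11
Job 6@5: h1:1  h2:2  h3:2  h4:9  h5:9  h6:1  h7:0  h8:0  h9:0 → peak 9
Job 6@6: h1:1  h2:2  h3:2  h4:9  h5:7  h6:3  h7:0  h8:0  h9:0 → peak 9
Best is Job 6@2, peak 9.

9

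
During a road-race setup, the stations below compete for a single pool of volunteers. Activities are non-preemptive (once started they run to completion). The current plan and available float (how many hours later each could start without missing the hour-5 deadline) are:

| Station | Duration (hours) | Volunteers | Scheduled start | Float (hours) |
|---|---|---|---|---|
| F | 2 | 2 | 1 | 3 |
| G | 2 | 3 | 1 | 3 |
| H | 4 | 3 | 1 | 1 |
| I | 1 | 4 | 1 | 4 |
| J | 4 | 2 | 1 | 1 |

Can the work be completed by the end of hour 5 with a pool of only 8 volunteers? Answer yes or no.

Schedule F@1, G@3, H@1, I@5, J@1: h1:7  h2:7  h3:8  h4:8  h5:4 — peak 8 ≤ 8.

yes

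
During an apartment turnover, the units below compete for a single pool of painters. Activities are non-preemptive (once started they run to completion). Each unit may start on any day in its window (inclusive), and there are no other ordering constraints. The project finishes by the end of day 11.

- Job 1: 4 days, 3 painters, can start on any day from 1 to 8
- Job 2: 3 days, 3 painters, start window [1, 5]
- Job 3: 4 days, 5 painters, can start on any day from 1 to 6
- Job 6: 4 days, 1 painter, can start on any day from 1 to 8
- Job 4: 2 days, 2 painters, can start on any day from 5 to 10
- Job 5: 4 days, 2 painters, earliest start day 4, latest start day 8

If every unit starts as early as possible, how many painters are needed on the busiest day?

12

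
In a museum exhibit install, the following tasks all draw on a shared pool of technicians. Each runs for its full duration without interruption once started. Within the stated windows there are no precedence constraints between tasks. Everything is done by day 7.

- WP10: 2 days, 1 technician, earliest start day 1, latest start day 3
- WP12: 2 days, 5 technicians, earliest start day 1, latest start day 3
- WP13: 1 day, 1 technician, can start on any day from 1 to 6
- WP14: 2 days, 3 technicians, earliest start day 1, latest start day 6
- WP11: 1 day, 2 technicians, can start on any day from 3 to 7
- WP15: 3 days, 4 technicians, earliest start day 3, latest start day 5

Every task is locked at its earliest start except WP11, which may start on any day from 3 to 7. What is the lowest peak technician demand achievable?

WP11@3: d1:10  d2:9  d3:6  d4:4  d5:4  d6:0  d7:0 → peak 10
WP11@4: d1:10  d2:9  d3:4  d4:6  d5:4  d6:0  d7:0 → peak 10
WP11@5: d1:10  d2:9  d3:4  d4:4  d5:6  d6:0  d7:0 → peak 10
WP11@6: d1:10  d2:9  d3:4  d4:4  d5:4  d6:2  d7:0 → peak 10
WP11@7: d1:10  d2:9  d3:4  d4:4  d5:4  d6:0  d7:2 → peak 10
Best is WP11@3, peak 10.

10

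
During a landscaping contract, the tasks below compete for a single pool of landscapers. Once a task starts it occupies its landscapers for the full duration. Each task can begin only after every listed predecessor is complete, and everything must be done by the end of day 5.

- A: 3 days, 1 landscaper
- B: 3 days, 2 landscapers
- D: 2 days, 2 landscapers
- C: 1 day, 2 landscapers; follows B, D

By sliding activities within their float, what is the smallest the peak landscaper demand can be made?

4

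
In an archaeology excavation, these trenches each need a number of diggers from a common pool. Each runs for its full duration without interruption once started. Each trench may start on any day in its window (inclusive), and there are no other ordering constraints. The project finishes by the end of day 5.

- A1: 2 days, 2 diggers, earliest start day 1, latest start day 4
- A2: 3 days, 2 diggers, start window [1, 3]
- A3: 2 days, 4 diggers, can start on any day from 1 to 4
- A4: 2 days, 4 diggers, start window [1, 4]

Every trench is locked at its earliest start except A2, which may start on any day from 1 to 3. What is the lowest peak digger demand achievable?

A2@1: d1:12  d2:12  d3:2  d4:0  d5:0 → peak 12
A2@2: d1:10  d2:12  d3:2  d4:2  d5:0 → peak 12
A2@3: d1:10  d2:10  d3:2  d4:2  d5:2 → peak 10
Best is A2@3, peak 10.

10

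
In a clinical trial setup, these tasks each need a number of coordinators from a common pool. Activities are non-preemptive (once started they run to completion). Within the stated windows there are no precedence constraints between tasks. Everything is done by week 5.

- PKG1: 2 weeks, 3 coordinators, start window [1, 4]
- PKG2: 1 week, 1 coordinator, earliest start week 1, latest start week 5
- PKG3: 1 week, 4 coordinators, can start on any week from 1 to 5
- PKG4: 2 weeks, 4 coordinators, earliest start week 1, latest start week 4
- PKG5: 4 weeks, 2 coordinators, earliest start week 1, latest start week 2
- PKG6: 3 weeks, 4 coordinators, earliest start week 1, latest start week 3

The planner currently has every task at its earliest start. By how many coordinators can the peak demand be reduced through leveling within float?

9

Early-start peak: w1:18  w2:13  w3:6  w4:2  w5:0 ⇒ 18.
Leveled (PKG1@1, PKG2@3, PKG3@5, PKG4@1, PKG5@1, PKG6@3): w1:9  w2:9  w3:7  w4:6  w5:8 ⇒ 9.
Reduction 18 − 9 = 9.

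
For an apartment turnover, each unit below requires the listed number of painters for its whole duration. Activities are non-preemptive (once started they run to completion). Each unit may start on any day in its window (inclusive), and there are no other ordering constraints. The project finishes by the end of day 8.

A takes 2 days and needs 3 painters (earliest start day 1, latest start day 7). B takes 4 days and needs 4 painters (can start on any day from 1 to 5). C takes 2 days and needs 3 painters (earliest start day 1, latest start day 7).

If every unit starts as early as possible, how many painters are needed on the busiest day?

10

Early-start schedule: A@1, B@1, C@1.
Load per day: day 1: 10, day 2: 10, day 3: 4, day 4: 4, day 5: 0, day 6: 0, day 7: 0, day 8: 0.
Peak is 10.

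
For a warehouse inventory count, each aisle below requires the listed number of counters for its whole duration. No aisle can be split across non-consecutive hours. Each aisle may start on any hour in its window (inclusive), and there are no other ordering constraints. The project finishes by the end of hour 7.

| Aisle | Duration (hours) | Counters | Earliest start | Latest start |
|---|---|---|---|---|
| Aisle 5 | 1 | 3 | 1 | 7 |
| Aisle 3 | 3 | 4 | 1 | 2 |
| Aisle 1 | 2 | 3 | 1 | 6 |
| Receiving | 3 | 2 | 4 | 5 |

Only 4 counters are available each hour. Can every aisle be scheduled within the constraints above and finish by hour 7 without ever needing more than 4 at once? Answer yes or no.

no

The minimum achievable peak is 5; 4 < 5, so no feasible schedule stays within the cap.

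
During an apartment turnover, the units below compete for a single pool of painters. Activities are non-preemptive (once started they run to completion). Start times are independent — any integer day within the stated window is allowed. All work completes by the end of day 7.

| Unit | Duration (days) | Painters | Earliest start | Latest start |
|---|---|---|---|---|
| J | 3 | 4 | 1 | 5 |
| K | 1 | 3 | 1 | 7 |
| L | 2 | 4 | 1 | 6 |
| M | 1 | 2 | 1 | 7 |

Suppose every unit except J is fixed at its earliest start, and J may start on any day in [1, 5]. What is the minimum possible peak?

J@1: d1:13  d2:8  d3:4  d4:0  d5:0  d6:0  d7:0 → peak 13
J@2: d1:9  d2:8  d3:4  d4:4  d5:0  d6:0  d7:0 → peak 9
J@3: d1:9  d2:4  d3:4  d4:4  d5:4  d6:0  d7:0 → peak 9
J@4: d1:9  d2:4  d3:0  d4:4  d5:4  d6:4  d7:0 → peak 9
J@5: d1:9  d2:4  d3:0  d4:0  d5:4  d6:4  d7:4 → peak 9
Best is J@2, peak 9.

9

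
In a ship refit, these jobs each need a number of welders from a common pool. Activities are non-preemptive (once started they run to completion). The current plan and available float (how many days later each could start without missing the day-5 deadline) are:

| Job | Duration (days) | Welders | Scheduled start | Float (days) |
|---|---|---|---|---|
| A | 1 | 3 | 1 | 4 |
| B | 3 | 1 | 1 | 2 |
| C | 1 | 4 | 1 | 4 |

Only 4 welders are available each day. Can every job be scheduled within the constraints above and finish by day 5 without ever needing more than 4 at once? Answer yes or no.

Schedule A@1, B@1, C@4: d1:4  d2:1  d3:1  d4:4  d5:0 — peak 4 ≤ 4.

yes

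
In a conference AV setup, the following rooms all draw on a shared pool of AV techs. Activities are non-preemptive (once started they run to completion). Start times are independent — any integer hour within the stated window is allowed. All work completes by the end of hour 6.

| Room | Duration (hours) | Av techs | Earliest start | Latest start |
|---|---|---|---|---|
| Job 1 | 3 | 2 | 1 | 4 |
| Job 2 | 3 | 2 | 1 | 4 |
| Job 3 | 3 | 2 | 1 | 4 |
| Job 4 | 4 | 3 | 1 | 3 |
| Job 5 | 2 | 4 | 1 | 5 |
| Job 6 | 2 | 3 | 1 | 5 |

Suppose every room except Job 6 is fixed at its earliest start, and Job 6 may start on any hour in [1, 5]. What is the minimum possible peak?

13

Job 6@1: h1:16  h2:16  h3:9  h4:3  h5:0  h6:0 → peak 16
Job 6@2: h1:13  h2:16  h3:12  h4:3  h5:0  h6:0 → peak 16
Job 6@3: h1:13  h2:13  h3:12  h4:6  h5:0  h6:0 → peak 13
Job 6@4: h1:13  h2:13  h3:9  h4:6  h5:3  h6:0 → peak 13
Job 6@5: h1:13  h2:13  h3:9  h4:3  h5:3  h6:3 → peak 13
Best is Job 6@3, peak 13.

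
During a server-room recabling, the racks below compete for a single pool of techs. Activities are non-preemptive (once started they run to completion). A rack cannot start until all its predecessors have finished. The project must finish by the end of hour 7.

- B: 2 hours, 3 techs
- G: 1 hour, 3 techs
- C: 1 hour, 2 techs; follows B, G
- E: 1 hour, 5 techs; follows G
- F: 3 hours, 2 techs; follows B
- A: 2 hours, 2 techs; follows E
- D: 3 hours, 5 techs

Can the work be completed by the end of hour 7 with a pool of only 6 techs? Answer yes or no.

no

The minimum achievable peak is 7; 6 < 7, so no feasible schedule stays within the cap.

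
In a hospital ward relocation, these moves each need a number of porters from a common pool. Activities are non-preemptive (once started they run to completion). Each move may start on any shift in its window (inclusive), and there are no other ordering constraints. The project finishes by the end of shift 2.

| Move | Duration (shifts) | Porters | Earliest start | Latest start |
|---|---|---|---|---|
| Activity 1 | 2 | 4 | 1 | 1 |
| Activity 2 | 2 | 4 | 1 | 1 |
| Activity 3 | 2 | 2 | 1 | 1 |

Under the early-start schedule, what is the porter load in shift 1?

At early start, shift 1 has: Activity 1, Activity 2, Activity 3.
Demand: 4 + 4 + 2 = 10.

10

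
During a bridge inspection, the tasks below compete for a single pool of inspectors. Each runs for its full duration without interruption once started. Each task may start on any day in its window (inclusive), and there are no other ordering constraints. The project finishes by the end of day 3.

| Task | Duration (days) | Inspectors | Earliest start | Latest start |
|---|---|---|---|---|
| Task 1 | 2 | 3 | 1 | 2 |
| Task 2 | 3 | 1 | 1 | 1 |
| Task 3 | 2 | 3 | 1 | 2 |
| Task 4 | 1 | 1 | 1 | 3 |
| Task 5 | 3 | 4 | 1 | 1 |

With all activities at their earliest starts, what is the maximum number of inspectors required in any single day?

Early-start schedule: Task 1@1, Task 2@1, Task 3@1, Task 4@1, Task 5@1.
Load per day: day 1: 12, day 2: 11, day 3: 5.
Peak is 12.

12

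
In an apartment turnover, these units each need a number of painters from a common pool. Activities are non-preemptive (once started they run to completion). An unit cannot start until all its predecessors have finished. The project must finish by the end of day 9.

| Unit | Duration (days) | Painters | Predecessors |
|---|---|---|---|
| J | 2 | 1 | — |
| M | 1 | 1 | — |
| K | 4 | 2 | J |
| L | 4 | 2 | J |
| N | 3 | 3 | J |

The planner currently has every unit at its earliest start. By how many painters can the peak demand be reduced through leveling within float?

Early-start peak: d1:2  d2:1  d3:7  d4:7  d5:7  d6:4  d7:0  d8:0  d9:0 ⇒ 7.
Leveled (J@1, M@1, K@3, L@3, N@7): d1:2  d2:1  d3:4  d4:4  d5:4  d6:4  d7:3  d8:3  d9:3 ⇒ 4.
Reduction 7 − 4 = 3.

3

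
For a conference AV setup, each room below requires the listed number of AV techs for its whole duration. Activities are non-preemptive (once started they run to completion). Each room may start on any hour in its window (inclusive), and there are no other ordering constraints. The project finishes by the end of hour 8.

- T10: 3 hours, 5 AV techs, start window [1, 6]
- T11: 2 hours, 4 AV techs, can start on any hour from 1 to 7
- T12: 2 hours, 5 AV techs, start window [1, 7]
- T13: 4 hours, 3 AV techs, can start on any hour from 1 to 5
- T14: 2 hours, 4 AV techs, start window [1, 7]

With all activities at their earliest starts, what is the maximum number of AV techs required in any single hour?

21

Early-start schedule: T10@1, T11@1, T12@1, T13@1, T14@1.
Load per hour: hour 1: 21, hour 2: 21, hour 3: 8, hour 4: 3, hour 5: 0, hour 6: 0, hour 7: 0, hour 8: 0.
Peak is 21.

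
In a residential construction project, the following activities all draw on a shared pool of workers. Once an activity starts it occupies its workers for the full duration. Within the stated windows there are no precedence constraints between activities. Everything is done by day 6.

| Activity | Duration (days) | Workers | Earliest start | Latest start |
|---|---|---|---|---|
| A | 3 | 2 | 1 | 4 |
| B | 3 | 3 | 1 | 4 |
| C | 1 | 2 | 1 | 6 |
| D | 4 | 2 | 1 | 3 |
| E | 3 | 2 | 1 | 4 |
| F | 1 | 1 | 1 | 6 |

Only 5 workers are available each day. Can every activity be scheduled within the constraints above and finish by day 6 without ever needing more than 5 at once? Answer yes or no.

no

Total worker-days = 32; over 6 days the average is 32/6 > 5, so some day must exceed 5.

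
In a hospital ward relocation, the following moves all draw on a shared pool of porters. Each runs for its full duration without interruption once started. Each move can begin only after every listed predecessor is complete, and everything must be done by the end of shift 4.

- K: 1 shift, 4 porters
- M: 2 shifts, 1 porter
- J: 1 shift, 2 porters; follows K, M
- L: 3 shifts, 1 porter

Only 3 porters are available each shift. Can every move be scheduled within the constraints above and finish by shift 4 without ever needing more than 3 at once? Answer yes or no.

no

The minimum achievable peak is 4; 3 < 4, so no feasible schedule stays within the cap.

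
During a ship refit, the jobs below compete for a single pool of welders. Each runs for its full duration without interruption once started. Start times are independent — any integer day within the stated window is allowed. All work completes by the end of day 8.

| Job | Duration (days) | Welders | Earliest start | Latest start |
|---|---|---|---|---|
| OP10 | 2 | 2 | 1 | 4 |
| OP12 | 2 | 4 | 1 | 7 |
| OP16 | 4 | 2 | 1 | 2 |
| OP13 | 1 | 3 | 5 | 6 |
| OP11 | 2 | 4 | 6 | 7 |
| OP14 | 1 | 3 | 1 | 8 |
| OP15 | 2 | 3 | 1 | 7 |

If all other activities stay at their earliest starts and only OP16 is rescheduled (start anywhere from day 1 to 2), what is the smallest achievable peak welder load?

12

OP16@1: d1:14  d2:11  d3:2  d4:2  d5:3  d6:4  d7:4  d8:0 → peak 14
OP16@2: d1:12  d2:11  d3:2  d4:2  d5:5  d6:4  d7:4  d8:0 → peak 12
Best is OP16@2, peak 12.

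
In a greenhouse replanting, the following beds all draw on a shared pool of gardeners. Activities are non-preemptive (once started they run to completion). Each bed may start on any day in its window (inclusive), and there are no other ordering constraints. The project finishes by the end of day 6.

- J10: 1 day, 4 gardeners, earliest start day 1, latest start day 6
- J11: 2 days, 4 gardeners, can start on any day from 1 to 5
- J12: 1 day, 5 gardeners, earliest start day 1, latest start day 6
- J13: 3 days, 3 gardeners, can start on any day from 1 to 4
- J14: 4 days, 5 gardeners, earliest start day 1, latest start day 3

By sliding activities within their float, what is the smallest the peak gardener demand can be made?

9

Early-start (J10@1, J11@1, J12@1, J13@1, J14@1) gives peak 21: d1:21  d2:12  d3:8  d4:5  d5:0  d6:0.
Shift J12→2, J13→3, J14→3.
Schedule J10@1, J11@1, J12@2, J13@3, J14@3: d1:8  d2:9  d3:8  d4:8  d5:8  d6:5 — peak 9.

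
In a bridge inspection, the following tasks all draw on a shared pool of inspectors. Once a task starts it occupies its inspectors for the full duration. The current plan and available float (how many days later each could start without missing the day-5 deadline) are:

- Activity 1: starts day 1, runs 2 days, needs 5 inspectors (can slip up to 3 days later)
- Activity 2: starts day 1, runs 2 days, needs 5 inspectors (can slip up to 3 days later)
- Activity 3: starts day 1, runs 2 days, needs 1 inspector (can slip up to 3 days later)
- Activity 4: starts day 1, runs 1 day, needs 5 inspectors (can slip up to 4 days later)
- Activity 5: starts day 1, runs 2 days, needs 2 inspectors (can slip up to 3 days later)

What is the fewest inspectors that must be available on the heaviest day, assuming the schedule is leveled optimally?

7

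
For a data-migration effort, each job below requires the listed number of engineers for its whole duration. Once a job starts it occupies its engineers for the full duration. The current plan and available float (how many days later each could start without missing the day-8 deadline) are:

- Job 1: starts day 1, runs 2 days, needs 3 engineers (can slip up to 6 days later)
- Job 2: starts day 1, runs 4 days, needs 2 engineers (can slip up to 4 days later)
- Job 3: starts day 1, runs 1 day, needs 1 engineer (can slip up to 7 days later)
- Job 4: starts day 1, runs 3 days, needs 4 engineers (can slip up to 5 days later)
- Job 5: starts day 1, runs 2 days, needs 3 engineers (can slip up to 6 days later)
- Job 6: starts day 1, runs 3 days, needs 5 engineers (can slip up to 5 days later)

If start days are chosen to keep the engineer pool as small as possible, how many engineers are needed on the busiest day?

7

Early-start (Job 1@1, Job 2@1, Job 3@1, Job 4@1, Job 5@1, Job 6@1) gives peak 18: d1:18  d2:17  d3:11  d4:2  d5:0  d6:0  d7:0  d8:0.
Shift Job 4→6, Job 5→6, Job 6→3.
Schedule Job 1@1, Job 2@1, Job 3@1, Job 4@6, Job 5@6, Job 6@3: d1:6  d2:5  d3:7  d4:7  d5:5  d6:7  d7:7  d8:4 — peak 7.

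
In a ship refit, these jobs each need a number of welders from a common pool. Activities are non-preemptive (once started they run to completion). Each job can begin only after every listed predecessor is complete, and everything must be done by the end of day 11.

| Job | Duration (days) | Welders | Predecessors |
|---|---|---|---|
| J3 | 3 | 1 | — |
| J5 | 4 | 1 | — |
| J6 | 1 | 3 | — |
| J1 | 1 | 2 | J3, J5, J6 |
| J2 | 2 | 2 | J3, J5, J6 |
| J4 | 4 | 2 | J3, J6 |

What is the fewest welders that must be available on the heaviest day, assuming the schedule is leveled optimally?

Early-start (J3@1, J5@1, J6@1, J1@5, J2@5, J4@4) gives peak 6: d1:5  d2:2  d3:2  d4:3  d5:6  d6:4  d7:2  d8:0  d9:0  d10:0  d11:0.
Shift J5→5, J6→4, J1→9, J2→10, J4→5.
Schedule J3@1, J5@5, J6@4, J1@9, J2@10, J4@5: d1:1  d2:1  d3:1  d4:3  d5:3  d6:3  d7:3  d8:3  d9:2  d10:2  d11:2 — peak 3.
Total welder-days = 24 over 11 days ⇒ peak ≥ ⌈24/11⌉ = 3, so 3 is optimal.

3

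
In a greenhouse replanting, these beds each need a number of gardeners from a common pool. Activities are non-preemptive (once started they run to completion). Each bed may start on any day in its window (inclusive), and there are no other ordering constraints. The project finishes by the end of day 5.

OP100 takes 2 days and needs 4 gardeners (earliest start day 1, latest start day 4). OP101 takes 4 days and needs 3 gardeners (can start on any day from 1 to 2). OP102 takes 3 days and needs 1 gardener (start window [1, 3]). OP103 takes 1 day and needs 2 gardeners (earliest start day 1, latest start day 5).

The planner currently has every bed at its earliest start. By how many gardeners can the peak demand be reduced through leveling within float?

Early-start peak: d1:10  d2:8  d3:4  d4:3  d5:0 ⇒ 10.
Leveled (OP100@1, OP101@1, OP102@3, OP103@3): d1:7  d2:7  d3:6  d4:4  d5:1 ⇒ 7.
Reduction 10 − 7 = 3.

3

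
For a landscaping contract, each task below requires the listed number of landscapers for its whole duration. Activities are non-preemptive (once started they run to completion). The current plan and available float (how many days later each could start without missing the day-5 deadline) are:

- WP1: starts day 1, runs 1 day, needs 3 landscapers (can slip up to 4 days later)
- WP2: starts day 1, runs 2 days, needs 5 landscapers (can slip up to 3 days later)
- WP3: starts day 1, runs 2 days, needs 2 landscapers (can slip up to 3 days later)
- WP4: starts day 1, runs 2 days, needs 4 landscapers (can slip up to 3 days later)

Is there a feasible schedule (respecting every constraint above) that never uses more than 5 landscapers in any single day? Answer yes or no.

no

The minimum achievable peak is 6; 5 < 6, so no feasible schedule stays within the cap.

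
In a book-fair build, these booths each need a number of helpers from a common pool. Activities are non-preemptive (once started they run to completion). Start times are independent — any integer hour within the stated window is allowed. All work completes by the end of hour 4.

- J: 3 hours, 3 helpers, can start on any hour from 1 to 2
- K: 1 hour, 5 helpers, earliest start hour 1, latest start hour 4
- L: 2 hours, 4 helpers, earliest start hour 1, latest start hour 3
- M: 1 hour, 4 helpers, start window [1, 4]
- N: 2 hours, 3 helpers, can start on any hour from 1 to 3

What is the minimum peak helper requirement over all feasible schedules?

10

Early-start (J@1, K@1, L@1, M@1, N@1) gives peak 19: h1:19  h2:10  h3:3  h4:0.
Shift L→2, M→4, N→2.
Schedule J@1, K@1, L@2, M@4, N@2: h1:8  h2:10  h3:10  h4:4 — peak 10.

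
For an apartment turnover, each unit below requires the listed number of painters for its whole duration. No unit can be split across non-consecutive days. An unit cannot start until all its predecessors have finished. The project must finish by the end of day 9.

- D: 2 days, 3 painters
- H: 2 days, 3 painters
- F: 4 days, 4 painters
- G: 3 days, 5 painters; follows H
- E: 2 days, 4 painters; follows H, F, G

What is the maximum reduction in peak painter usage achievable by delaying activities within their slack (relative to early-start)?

3

Early-start peak: d1:10  d2:10  d3:9  d4:9  d5:5  d6:4  d7:4  d8:0  d9:0 ⇒ 10.
Leveled (D@1, H@3, F@1, G@5, E@8): d1:7  d2:7  d3:7  d4:7  d5:5  d6:5  d7:5  d8:4  d9:4 ⇒ 7.
Reduction 10 − 7 = 3.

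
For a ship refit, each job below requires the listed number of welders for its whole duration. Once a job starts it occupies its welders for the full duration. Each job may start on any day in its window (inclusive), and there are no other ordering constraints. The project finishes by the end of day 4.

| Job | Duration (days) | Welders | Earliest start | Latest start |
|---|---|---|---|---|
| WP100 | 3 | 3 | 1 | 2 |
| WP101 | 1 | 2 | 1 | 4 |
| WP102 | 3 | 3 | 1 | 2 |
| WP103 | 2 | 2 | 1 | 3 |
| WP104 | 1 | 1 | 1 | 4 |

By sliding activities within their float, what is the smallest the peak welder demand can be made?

8

Early-start (WP100@1, WP101@1, WP102@1, WP103@1, WP104@1) gives peak 11: d1:11  d2:8  d3:6  d4:0.
Shift WP103→2, WP104→4.
Schedule WP100@1, WP101@1, WP102@1, WP103@2, WP104@4: d1:8  d2:8  d3:8  d4:1 — peak 8.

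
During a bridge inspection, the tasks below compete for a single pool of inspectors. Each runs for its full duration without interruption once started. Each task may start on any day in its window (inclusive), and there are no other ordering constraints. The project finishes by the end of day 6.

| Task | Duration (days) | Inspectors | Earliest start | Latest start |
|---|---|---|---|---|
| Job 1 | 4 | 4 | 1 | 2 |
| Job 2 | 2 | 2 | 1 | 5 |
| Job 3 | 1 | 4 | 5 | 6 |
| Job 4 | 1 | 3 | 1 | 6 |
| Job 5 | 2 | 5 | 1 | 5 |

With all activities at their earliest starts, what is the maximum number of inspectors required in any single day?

14

Early-start schedule: Job 1@1, Job 2@1, Job 3@5, Job 4@1, Job 5@1.
Load per day: day 1: 14, day 2: 11, day 3: 4, day 4: 4, day 5: 4, day 6: 0.
Peak is 14.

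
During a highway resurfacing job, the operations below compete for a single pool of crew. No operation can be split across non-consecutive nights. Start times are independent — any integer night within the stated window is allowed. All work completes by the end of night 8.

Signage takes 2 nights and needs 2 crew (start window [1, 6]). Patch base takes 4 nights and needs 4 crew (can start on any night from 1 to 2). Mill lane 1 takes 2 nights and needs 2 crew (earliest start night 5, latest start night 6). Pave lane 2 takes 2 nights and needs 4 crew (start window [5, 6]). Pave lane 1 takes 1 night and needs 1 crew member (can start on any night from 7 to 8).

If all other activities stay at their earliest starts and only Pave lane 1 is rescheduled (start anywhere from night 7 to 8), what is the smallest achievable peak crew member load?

6

Pave lane 1@7: n1:6  n2:6  n3:4  n4:4  n5:6  n6:6  n7:1  n8:0 → peak 6
Pave lane 1@8: n1:6  n2:6  n3:4  n4:4  n5:6  n6:6  n7:0  n8:1 → peak 6
Best is Pave lane 1@7, peak 6.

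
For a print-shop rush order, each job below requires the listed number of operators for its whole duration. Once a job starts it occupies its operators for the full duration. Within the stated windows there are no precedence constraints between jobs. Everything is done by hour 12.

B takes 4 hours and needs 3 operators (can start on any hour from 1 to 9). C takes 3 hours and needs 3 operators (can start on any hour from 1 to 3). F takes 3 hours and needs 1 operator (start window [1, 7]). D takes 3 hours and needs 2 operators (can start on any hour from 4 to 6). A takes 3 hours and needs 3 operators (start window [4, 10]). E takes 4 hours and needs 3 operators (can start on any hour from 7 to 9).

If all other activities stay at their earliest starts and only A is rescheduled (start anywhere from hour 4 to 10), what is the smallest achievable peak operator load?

7

A@4: h1:7  h2:7  h3:7  h4:8  h5:5  h6:5  h7:3  h8:3  h9:3  h10:3  h11:0  h12:0 → peak 8
A@5: h1:7  h2:7  h3:7  h4:5  h5:5  h6:5  h7:6  h8:3  h9:3  h10:3  h11:0  h12:0 → peak 7
A@6: h1:7  h2:7  h3:7  h4:5  h5:2  h6:5  h7:6  h8:6  h9:3  h10:3  h11:0  h12:0 → peak 7
A@7: h1:7  h2:7  h3:7  h4:5  h5:2  h6:2  h7:6  h8:6  h9:6  h10:3  h11:0  h12:0 → peak 7
A@8: h1:7  h2:7  h3:7  h4:5  h5:2  h6:2  h7:3  h8:6  h9:6  h10:6  h11:0  h12:0 → peak 7
A@9: h1:7  h2:7  h3:7  h4:5  h5:2  h6:2  h7:3  h8:3  h9:6  h10:6  h11:3  h12:0 → peak 7
A@10: h1:7  h2:7  h3:7  h4:5  h5:2  h6:2  h7:3  h8:3  h9:3  h10:6  h11:3  h12:3 → peak 7
Best is A@5, peak 7.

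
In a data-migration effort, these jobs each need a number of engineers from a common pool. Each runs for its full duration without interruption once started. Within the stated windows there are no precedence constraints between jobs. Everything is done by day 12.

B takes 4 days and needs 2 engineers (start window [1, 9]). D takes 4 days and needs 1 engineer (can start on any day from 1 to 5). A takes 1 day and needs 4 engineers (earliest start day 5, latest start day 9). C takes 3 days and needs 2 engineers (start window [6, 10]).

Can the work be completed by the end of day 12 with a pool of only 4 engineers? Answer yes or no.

Schedule B@1, D@1, A@5, C@6: d1:3  d2:3  d3:3  d4:3  d5:4  d6:2  d7:2  d8:2  d9:0  d10:0  d11:0  d12:0 — peak 4 ≤ 4.

yes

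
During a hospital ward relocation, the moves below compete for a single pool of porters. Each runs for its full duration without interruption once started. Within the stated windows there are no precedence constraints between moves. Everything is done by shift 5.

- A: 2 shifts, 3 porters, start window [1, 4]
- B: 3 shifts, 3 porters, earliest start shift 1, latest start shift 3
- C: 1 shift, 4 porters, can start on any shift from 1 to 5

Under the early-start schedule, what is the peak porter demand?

Early-start schedule: A@1, B@1, C@1.
Load per shift: shift 1: 10, shift 2: 6, shift 3: 3, shift 4: 0, shift 5: 0.
Peak is 10.

10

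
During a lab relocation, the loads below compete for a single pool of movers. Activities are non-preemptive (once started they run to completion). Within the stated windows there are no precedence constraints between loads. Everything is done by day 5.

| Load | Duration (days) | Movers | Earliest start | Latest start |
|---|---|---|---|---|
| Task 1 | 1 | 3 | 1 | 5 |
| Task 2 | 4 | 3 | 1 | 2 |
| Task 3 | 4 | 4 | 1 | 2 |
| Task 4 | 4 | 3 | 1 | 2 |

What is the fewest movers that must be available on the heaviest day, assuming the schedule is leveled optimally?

10

Early-start (Task 1@1, Task 2@1, Task 3@1, Task 4@1) gives peak 13: d1:13  d2:10  d3:10  d4:10  d5:0.
Shift Task 4→2.
Schedule Task 1@1, Task 2@1, Task 3@1, Task 4@2: d1:10  d2:10  d3:10  d4:10  d5:3 — peak 10.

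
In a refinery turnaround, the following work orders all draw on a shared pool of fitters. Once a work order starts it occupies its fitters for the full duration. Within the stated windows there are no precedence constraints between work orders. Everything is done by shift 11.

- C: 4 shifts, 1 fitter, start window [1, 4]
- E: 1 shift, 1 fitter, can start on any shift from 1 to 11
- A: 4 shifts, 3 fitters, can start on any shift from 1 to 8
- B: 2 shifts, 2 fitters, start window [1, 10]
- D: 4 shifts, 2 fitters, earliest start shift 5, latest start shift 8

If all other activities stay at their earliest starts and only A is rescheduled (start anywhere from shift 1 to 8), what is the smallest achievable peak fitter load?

A@1: s1:7  s2:6  s3:4  s4:4  s5:2  s6:2  s7:2  s8:2  s9:0  s10:0  s11:0 → peak 7
A@2: s1:4  s2:6  s3:4  s4:4  s5:5  s6:2  s7:2  s8:2  s9:0  s10:0  s11:0 → peak 6
A@3: s1:4  s2:3  s3:4  s4:4  s5:5  s6:5  s7:2  s8:2  s9:0  s10:0  s11:0 → peak 5
A@4: s1:4  s2:3  s3:1  s4:4  s5:5  s6:5  s7:5  s8:2  s9:0  s10:0  s11:0 → peak 5
A@5: s1:4  s2:3  s3:1  s4:1  s5:5  s6:5  s7:5  s8:5  s9:0  s10:0  s11:0 → peak 5
A@6: s1:4  s2:3  s3:1  s4:1  s5:2  s6:5  s7:5  s8:5  s9:3  s10:0  s11:0 → peak 5
A@7: s1:4  s2:3  s3:1  s4:1  s5:2  s6:2  s7:5  s8:5  s9:3  s10:3  s11:0 → peak 5
A@8: s1:4  s2:3  s3:1  s4:1  s5:2  s6:2  s7:2  s8:5  s9:3  s10:3  s11:3 → peak 5
Best is A@3, peak 5.

5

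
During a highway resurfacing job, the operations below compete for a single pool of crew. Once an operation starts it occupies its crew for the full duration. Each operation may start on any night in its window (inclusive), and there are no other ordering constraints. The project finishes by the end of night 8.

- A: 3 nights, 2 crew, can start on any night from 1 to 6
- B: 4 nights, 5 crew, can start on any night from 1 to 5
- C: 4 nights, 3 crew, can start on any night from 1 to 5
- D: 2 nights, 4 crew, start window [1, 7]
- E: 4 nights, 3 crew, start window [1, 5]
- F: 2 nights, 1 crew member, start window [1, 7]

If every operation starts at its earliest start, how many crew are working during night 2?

At early start, night 2 has: A, B, C, D, E, F.
Demand: 2 + 5 + 3 + 4 + 3 + 1 = 18.

18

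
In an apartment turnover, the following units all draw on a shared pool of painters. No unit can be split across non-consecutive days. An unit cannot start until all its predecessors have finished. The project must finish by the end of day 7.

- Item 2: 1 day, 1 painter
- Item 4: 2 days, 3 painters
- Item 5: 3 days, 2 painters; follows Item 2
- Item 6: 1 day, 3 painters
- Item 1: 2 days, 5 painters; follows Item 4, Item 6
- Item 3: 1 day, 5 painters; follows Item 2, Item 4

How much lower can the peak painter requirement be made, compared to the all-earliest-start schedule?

7

Early-start peak: d1:7  d2:5  d3:12  d4:7  d5:0  d6:0  d7:0 ⇒ 12.
Leveled (Item 2@1, Item 4@1, Item 5@2, Item 6@3, Item 1@5, Item 3@7): d1:4  d2:5  d3:5  d4:2  d5:5  d6:5  d7:5 ⇒ 5.
Reduction 12 − 5 = 7.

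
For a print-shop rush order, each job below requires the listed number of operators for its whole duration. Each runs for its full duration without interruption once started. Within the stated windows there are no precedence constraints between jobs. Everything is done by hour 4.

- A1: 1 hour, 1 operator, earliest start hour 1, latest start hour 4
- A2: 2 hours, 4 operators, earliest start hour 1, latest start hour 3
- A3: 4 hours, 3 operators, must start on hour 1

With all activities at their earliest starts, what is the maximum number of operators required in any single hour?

Early-start schedule: A1@1, A2@1, A3@1.
Load per hour: hour 1: 8, hour 2: 7, hour 3: 3, hour 4: 3.
Peak is 8.

8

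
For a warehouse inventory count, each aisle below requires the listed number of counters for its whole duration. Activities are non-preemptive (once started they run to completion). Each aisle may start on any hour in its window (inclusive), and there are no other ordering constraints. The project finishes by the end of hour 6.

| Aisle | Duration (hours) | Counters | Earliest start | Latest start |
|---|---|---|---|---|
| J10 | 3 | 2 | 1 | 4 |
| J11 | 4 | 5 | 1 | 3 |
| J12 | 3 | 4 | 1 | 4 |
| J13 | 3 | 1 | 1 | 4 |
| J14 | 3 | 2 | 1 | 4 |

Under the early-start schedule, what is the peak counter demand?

14

Early-start schedule: J10@1, J11@1, J12@1, J13@1, J14@1.
Load per hour: hour 1: 14, hour 2: 14, hour 3: 14, hour 4: 5, hour 5: 0, hour 6: 0.
Peak is 14.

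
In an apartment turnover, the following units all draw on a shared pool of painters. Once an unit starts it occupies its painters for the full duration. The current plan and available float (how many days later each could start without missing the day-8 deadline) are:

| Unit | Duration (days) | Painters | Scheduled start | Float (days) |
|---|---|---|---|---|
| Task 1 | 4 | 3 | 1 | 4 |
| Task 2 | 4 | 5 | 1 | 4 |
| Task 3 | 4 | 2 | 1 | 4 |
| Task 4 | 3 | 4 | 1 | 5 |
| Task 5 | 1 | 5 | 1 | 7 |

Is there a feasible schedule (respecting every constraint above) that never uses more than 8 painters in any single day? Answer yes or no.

Schedule Task 1@1, Task 2@1, Task 3@5, Task 4@5, Task 5@8: d1:8  d2:8  d3:8  d4:8  d5:6  d6:6  d7:6  d8:7 — peak 8 ≤ 8.

yes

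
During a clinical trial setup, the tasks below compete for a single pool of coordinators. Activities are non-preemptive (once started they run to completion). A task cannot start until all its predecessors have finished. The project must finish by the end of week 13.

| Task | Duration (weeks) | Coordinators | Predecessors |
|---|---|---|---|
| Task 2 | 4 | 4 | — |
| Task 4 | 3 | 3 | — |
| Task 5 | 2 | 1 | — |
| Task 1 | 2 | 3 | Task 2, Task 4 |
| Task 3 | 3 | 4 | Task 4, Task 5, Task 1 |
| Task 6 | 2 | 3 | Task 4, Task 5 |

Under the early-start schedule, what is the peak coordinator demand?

8

Early-start schedule: Task 2@1, Task 4@1, Task 5@1, Task 1@5, Task 3@7, Task 6@4.
Load per week: week 1: 8, week 2: 8, week 3: 7, week 4: 7, week 5: 6, week 6: 3, week 7: 4, week 8: 4, week 9: 4, week 10: 0, week 11: 0, week 12: 0, week 13: 0.
Peak is 8.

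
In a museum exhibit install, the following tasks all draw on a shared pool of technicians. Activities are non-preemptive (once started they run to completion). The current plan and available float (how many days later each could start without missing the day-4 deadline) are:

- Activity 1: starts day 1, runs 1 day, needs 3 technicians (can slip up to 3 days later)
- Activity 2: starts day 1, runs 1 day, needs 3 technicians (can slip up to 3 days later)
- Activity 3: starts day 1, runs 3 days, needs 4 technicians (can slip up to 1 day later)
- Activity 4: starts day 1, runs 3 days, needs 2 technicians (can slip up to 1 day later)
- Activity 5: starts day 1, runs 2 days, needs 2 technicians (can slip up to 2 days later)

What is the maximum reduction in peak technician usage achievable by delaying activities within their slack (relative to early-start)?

6

Early-start peak: d1:14  d2:8  d3:6  d4:0 ⇒ 14.
Leveled (Activity 1@1, Activity 2@1, Activity 3@2, Activity 4@1, Activity 5@2): d1:8  d2:8  d3:8  d4:4 ⇒ 8.
Reduction 14 − 8 = 6.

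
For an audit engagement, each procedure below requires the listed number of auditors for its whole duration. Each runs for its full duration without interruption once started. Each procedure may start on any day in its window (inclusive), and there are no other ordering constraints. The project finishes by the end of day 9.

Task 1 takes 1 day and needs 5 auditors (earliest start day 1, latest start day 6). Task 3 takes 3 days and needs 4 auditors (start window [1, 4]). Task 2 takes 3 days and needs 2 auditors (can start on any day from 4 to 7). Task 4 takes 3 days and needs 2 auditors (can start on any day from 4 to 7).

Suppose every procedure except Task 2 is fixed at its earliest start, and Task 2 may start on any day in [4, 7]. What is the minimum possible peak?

Task 2@4: d1:9  d2:4  d3:4  d4:4  d5:4  d6:4  d7:0  d8:0  d9:0 → peak 9
Task 2@5: d1:9  d2:4  d3:4  d4:2  d5:4  d6:4  d7:2  d8:0  d9:0 → peak 9
Task 2@6: d1:9  d2:4  d3:4  d4:2  d5:2  d6:4  d7:2  d8:2  d9:0 → peak 9
Task 2@7: d1:9  d2:4  d3:4  d4:2  d5:2  d6:2  d7:2  d8:2  d9:2 → peak 9
Best is Task 2@4, peak 9.

9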